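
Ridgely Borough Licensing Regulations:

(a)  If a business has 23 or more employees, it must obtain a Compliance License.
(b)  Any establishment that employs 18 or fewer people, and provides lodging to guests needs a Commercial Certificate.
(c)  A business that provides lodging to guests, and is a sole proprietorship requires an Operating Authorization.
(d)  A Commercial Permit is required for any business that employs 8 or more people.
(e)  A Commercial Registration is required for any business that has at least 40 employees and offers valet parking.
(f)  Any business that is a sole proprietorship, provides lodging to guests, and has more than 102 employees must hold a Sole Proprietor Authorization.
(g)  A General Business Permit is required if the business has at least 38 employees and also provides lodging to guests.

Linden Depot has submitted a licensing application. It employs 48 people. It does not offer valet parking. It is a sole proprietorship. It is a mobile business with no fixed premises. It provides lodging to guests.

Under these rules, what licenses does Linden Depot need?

(a) employees 48 ≥ 23 → Compliance License required.
(b) employees 48 > 18; provides lodging to guests → Commercial Certificate not required.
(c) provides lodging to guests; is a sole proprietorship → Operating Authorization required.
(d) employees 48 ≥ 8 → Commercial Permit required.
(e) employees 48 ≥ 40; does not offer valet parking → Commercial Registration not required.
(f) is a sole proprietorship; provides lodging to guests; employees 48 ≤ 102 → Sole Proprietor Authorization not required.
(g) employees 48 ≥ 38; provides lodging to guests → General Business Permit required.

Commercial Permit, Compliance License, General Business Permit, Operating Authorization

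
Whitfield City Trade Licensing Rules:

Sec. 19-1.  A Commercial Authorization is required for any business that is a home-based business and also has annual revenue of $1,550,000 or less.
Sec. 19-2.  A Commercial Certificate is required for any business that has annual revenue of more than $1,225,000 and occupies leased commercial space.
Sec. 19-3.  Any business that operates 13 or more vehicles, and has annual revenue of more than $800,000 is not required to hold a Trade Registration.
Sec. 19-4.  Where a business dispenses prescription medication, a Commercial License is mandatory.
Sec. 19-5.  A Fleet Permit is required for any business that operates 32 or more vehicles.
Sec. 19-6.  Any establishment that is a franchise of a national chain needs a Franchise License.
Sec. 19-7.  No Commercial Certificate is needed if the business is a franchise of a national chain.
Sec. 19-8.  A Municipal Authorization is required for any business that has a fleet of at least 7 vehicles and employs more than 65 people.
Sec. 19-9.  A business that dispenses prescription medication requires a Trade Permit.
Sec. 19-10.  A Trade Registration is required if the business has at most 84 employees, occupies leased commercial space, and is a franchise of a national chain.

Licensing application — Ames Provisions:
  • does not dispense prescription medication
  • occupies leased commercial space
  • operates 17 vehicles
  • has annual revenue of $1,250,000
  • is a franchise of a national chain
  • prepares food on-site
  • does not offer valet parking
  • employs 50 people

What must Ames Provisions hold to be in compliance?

Sec. 19-1. occupies leased commercial space (not: is a home-based business); revenue $1,250,000 ≤ $1,550,000 → Commercial Authorization not required.
Sec. 19-2. revenue $1,250,000 > $1,225,000; occupies leased commercial space → Commercial Certificate required.
Sec. 19-3. vehicles 17 ≥ 13; revenue $1,250,000 > $800,000 → exempt from Trade Registration.
Sec. 19-4. does not dispense prescription medication → Commercial License not required.
Sec. 19-5. vehicles 17 < 32 → Fleet Permit not required.
Sec. 19-6. is a franchise of a national chain → Franchise License required.
Sec. 19-7. is a franchise of a national chain → exempt from Commercial Certificate.
Sec. 19-8. vehicles 17 ≥ 7; employees 50 ≤ 65 → Municipal Authorization not required.
Sec. 19-9. does not dispense prescription medication → Trade Permit not required.
Sec. 19-10. employees 50 ≤ 84; occupies leased commercial space; is a franchise of a national chain → Trade Registration required.

Franchise License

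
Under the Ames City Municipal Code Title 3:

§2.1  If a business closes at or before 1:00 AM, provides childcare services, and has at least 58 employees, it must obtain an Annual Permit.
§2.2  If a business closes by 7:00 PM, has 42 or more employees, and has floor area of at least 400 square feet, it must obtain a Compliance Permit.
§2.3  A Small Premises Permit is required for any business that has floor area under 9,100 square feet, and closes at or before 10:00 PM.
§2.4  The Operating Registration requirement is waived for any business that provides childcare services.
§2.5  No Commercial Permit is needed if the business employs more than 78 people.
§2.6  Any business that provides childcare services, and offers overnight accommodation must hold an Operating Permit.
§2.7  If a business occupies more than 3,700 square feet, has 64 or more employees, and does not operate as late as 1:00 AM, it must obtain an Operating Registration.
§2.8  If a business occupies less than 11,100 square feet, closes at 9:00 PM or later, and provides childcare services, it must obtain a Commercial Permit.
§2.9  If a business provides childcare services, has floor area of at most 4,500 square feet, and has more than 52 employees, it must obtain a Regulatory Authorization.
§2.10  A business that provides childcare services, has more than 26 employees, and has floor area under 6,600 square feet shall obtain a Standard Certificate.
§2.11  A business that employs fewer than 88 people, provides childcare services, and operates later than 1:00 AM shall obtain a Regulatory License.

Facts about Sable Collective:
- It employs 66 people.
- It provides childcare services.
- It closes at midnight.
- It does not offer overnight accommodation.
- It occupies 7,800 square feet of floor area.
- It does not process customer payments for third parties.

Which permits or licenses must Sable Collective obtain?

§2.1 closes midnight, at/before 1:00 AM; provides childcare services; employees 66 ≥ 58 → Annual Permit required.
§2.2 closes midnight, after 7:00 PM; employees 66 ≥ 42; floor area 7,800 square feet ≥ 400 square feet → Compliance Permit not required.
§2.3 floor area 7,800 square feet < 9,100 square feet; closes midnight, after 10:00 PM → Small Premises Permit not required.
§2.4 provides childcare services → exempt from Operating Registration.
§2.5 employees 66 ≤ 78 → Commercial Permit exemption does not apply.
§2.6 provides childcare services; does not offer overnight accommodation → Operating Permit not required.
§2.7 floor area 7,800 square feet > 3,700 square feet; employees 66 ≥ 64; closes midnight, at/before 1:00 AM → Operating Registration required.
§2.8 floor area 7,800 square feet < 11,100 square feet; closes midnight, after 9:00 PM; provides childcare services → Commercial Permit required.
§2.9 provides childcare services; floor area 7,800 square feet > 4,500 square feet; employees 66 > 52 → Regulatory Authorization not required.
§2.10 provides childcare services; employees 66 > 26; floor area 7,800 square feet ≥ 6,600 square feet → Standard Certificate not required.
§2.11 employees 66 < 88; provides childcare services; closes midnight, at/before 1:00 AM → Regulatory License not required.

Annual Permit, Commercial Permit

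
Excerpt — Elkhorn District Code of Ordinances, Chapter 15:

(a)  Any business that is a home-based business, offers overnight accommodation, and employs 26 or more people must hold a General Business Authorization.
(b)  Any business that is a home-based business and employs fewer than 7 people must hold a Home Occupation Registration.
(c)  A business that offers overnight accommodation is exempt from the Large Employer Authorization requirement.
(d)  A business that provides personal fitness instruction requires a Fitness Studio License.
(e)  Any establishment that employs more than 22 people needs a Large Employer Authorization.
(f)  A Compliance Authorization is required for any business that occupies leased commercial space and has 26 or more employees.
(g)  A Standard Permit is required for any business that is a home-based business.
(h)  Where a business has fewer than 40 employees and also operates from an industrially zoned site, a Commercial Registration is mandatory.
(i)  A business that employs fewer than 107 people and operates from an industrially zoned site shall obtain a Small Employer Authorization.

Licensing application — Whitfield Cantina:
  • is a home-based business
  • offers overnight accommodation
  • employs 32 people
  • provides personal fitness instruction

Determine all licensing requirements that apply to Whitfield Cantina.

Fitness Studio License, General Business Authorization, Standard Permit

(a) is a home-based business; offers overnight accommodation; employees 32 ≥ 26 → General Business Authorization required.
(b) is a home-based business; employees 32 ≥ 7 → Home Occupation Registration not required.
(c) offers overnight accommodation → exempt from Large Employer Authorization.
(d) provides personal fitness instruction → Fitness Studio License required.
(e) employees 32 > 22 → Large Employer Authorization required.
(f) is a home-based business (not: occupies leased commercial space); employees 32 ≥ 26 → Compliance Authorization not required.
(g) is a home-based business → Standard Permit required.
(h) employees 32 < 40; is a home-based business (not: operates from an industrially zoned site) → Commercial Registration not required.
(i) employees 32 < 107; is a home-based business (not: operates from an industrially zoned site) → Small Employer Authorization not required.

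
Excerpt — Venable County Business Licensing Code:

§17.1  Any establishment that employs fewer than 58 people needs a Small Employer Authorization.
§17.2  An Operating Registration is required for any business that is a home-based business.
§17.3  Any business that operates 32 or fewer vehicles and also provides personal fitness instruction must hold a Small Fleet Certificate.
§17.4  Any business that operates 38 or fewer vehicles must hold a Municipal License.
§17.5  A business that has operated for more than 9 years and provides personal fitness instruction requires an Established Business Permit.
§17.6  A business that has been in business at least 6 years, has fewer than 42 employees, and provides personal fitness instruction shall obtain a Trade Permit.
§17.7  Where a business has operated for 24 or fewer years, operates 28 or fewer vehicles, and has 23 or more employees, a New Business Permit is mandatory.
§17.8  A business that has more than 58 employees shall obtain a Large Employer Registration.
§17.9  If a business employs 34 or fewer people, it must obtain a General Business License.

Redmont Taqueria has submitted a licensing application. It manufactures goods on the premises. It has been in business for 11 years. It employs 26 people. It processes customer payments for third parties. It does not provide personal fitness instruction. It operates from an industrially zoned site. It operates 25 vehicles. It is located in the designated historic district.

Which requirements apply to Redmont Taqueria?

General Business License, Municipal License, New Business Permit, Small Employer Authorization

§17.1 employees 26 < 58 → Small Employer Authorization required.
§17.2 operates from an industrially zoned site (not: is a home-based business) → Operating Registration not required.
§17.3 vehicles 25 ≤ 32; does not provide personal fitness instruction → Small Fleet Certificate not required.
§17.4 vehicles 25 ≤ 38 → Municipal License required.
§17.5 years in business 11 > 9; does not provide personal fitness instruction → Established Business Permit not required.
§17.6 years in business 11 ≥ 6; employees 26 < 42; does not provide personal fitness instruction → Trade Permit not required.
§17.7 years in business 11 ≤ 24; vehicles 25 ≤ 28; employees 26 ≥ 23 → New Business Permit required.
§17.8 employees 26 ≤ 58 → Large Employer Registration not required.
§17.9 employees 26 ≤ 34 → General Business License required.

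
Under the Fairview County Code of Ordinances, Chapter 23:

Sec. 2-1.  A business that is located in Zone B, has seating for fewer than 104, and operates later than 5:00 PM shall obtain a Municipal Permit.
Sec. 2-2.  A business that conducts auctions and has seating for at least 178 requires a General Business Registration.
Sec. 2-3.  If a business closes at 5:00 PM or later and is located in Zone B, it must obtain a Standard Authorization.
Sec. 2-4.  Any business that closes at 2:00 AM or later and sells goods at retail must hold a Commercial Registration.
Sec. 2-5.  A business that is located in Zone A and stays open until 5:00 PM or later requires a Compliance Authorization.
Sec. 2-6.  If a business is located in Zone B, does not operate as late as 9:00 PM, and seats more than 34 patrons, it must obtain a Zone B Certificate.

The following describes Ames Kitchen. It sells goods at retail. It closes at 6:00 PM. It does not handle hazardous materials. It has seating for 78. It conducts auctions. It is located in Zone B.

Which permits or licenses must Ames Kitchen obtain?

Municipal Permit, Standard Authorization, Zone B Certificate

Sec. 2-1. is located in Zone B; seating 78 < 104; closes 6:00 PM, after 5:00 PM → Municipal Permit required.
Sec. 2-2. conducts auctions; seating 78 < 178 → General Business Registration not required.
Sec. 2-3. closes 6:00 PM, after 5:00 PM; is located in Zone B → Standard Authorization required.
Sec. 2-4. closes 6:00 PM, at/before 2:00 AM; sells goods at retail → Commercial Registration not required.
Sec. 2-5. is located in Zone B (not: is located in Zone A); closes 6:00 PM, after 5:00 PM → Compliance Authorization not required.
Sec. 2-6. is located in Zone B; closes 6:00 PM, at/before 9:00 PM; seating 78 > 34 → Zone B Certificate required.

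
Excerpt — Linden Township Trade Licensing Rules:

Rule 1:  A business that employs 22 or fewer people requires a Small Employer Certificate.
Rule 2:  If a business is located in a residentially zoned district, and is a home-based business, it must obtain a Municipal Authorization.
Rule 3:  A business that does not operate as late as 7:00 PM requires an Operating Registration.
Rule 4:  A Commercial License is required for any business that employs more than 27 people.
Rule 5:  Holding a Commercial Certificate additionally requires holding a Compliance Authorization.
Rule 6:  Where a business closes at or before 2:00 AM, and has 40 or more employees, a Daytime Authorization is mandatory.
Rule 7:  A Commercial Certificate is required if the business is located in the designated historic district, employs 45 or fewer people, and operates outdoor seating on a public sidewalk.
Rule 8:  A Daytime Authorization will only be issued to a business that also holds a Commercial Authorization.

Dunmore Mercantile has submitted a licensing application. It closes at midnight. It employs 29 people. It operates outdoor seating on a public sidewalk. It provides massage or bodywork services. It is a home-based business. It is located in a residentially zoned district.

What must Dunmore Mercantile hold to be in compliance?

Commercial License, Municipal Authorization

Rule 1: employees 29 > 22 → Small Employer Certificate not required.
Rule 2: is located in a residentially zoned district; is a home-based business → Municipal Authorization required.
Rule 3: closes midnight, after 7:00 PM → Operating Registration not required.
Rule 4: employees 29 > 27 → Commercial License required.
Rule 5: Commercial Certificate is not required → no effect.
Rule 6: closes midnight, at/before 2:00 AM; employees 29 < 40 → Daytime Authorization not required.
Rule 7: is located in a residentially zoned district (not: is located in the designated historic district); employees 29 ≤ 45; operates outdoor seating on a public sidewalk → Commercial Certificate not required.
Rule 8: Daytime Authorization is not required → no effect.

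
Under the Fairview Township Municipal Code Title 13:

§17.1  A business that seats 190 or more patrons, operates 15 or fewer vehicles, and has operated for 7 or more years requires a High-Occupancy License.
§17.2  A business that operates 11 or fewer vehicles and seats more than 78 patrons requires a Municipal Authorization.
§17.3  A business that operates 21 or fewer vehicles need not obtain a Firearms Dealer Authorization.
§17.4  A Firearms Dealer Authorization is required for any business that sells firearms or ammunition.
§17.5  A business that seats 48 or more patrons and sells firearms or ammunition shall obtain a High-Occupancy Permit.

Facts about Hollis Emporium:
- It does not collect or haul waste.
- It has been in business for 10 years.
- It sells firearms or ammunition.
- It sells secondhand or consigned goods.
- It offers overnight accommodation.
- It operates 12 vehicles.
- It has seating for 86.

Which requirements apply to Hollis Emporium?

§17.1 seating 86 < 190; vehicles 12 ≤ 15; years in business 10 ≥ 7 → High-Occupancy License not required.
§17.2 vehicles 12 > 11; seating 86 > 78 → Municipal Authorization not required.
§17.3 vehicles 12 ≤ 21 → exempt from Firearms Dealer Authorization.
§17.4 sells firearms or ammunition → Firearms Dealer Authorization required.
§17.5 seating 86 ≥ 48; sells firearms or ammunition → High-Occupancy Permit required.

High-Occupancy Permit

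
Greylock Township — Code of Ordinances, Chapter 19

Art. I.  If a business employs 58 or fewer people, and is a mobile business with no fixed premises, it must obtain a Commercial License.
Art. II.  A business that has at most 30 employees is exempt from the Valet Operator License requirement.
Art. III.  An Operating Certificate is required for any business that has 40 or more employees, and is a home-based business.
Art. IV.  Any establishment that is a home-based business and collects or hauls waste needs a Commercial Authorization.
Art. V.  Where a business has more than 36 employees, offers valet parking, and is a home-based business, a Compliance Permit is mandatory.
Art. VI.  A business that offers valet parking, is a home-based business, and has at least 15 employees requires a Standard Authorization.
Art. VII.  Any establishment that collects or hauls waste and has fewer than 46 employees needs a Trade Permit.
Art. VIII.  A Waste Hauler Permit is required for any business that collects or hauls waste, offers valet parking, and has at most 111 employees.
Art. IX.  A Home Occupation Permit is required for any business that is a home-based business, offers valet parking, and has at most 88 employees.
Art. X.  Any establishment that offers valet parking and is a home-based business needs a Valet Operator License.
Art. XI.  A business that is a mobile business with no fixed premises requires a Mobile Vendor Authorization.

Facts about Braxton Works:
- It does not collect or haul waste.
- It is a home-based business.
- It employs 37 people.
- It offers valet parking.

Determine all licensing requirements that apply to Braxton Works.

Compliance Permit, Home Occupation Permit, Standard Authorization, Valet Operator License

Art. I. employees 37 ≤ 58; is a home-based business (not: is a mobile business with no fixed premises) → Commercial License not required.
Art. II. employees 37 > 30 → Valet Operator License exemption does not apply.
Art. III. employees 37 < 40; is a home-based business → Operating Certificate not required.
Art. IV. is a home-based business; does not collect or haul waste → Commercial Authorization not required.
Art. V. employees 37 > 36; offers valet parking; is a home-based business → Compliance Permit required.
Art. VI. offers valet parking; is a home-based business; employees 37 ≥ 15 → Standard Authorization required.
Art. VII. does not collect or haul waste; employees 37 < 46 → Trade Permit not required.
Art. VIII. does not collect or haul waste; offers valet parking; employees 37 ≤ 111 → Waste Hauler Permit not required.
Art. IX. is a home-based business; offers valet parking; employees 37 ≤ 88 → Home Occupation Permit required.
Art. X. offers valet parking; is a home-based business → Valet Operator License required.
Art. XI. is a home-based business (not: is a mobile business with no fixed premises) → Mobile Vendor Authorization not required.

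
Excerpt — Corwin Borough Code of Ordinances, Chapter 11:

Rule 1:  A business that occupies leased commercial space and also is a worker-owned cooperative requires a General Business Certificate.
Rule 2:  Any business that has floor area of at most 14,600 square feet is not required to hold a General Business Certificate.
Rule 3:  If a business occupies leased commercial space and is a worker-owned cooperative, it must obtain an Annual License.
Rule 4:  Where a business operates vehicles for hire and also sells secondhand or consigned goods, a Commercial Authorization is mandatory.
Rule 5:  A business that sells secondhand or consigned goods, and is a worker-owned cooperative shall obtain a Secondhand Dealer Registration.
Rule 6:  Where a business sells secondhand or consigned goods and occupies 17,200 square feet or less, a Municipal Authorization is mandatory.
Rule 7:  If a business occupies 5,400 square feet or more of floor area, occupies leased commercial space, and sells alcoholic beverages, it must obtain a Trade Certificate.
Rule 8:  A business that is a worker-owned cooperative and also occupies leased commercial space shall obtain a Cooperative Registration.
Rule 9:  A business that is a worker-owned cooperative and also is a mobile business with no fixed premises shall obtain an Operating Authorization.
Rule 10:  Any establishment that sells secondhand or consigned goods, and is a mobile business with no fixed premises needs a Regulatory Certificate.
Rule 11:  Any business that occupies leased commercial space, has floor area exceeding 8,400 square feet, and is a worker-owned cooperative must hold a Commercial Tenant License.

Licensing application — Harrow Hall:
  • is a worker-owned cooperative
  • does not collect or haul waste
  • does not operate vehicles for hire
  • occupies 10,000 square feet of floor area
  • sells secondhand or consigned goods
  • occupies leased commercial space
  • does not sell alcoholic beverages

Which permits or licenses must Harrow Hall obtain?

Rule 1: occupies leased commercial space; is a worker-owned cooperative → General Business Certificate required.
Rule 2: floor area 10,000 square feet ≤ 14,600 square feet → exempt from General Business Certificate.
Rule 3: occupies leased commercial space; is a worker-owned cooperative → Annual License required.
Rule 4: does not operate vehicles for hire; sells secondhand or consigned goods → Commercial Authorization not required.
Rule 5: sells secondhand or consigned goods; is a worker-owned cooperative → Secondhand Dealer Registration required.
Rule 6: sells secondhand or consigned goods; floor area 10,000 square feet ≤ 17,200 square feet → Municipal Authorization required.
Rule 7: floor area 10,000 square feet ≥ 5,400 square feet; occupies leased commercial space; does not sell alcoholic beverages → Trade Certificate not required.
Rule 8: is a worker-owned cooperative; occupies leased commercial space → Cooperative Registration required.
Rule 9: is a worker-owned cooperative; occupies leased commercial space (not: is a mobile business with no fixed premises) → Operating Authorization not required.
Rule 10: sells secondhand or consigned goods; occupies leased commercial space (not: is a mobile business with no fixed premises) → Regulatory Certificate not required.
Rule 11: occupies leased commercial space; floor area 10,000 square feet > 8,400 square feet; is a worker-owned cooperative → Commercial Tenant License required.

Annual License, Commercial Tenant License, Cooperative Registration, Municipal Authorization, Secondhand Dealer Registration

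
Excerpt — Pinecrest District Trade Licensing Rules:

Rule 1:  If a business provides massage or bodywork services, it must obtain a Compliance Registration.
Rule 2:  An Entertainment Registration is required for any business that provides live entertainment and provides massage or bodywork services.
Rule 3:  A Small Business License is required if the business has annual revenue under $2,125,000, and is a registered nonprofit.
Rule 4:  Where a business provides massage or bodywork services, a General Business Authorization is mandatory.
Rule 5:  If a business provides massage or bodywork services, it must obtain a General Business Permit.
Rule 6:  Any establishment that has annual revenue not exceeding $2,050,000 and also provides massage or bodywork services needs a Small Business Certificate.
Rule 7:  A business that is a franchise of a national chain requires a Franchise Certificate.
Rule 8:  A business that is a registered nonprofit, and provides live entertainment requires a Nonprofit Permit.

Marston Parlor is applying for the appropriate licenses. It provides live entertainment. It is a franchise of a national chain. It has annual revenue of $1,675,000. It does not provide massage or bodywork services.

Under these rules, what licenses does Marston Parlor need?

Rule 1: does not provide massage or bodywork services → Compliance Registration not required.
Rule 2: provides live entertainment; does not provide massage or bodywork services → Entertainment Registration not required.
Rule 3: revenue $1,675,000 < $2,125,000; is a franchise of a national chain (not: is a registered nonprofit) → Small Business License not required.
Rule 4: does not provide massage or bodywork services → General Business Authorization not required.
Rule 5: does not provide massage or bodywork services → General Business Permit not required.
Rule 6: revenue $1,675,000 ≤ $2,050,000; does not provide massage or bodywork services → Small Business Certificate not required.
Rule 7: is a franchise of a national chain → Franchise Certificate required.
Rule 8: is a franchise of a national chain (not: is a registered nonprofit); provides live entertainment → Nonprofit Permit not required.

Franchise Certificate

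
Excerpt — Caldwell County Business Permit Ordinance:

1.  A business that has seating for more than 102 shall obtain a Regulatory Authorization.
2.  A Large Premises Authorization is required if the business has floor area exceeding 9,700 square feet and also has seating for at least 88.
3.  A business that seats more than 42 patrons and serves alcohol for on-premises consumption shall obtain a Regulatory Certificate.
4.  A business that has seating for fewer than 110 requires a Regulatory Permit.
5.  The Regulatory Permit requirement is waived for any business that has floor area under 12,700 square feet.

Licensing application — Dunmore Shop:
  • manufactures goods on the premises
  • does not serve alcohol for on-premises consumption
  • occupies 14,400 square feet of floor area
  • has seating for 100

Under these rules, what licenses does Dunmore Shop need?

Large Premises Authorization, Regulatory Permit

1. seating 100 ≤ 102 → Regulatory Authorization not required.
2. floor area 14,400 square feet > 9,700 square feet; seating 100 ≥ 88 → Large Premises Authorization required.
3. seating 100 > 42; does not serve alcohol for on-premises consumption → Regulatory Certificate not required.
4. seating 100 < 110 → Regulatory Permit required.
5. floor area 14,400 square feet ≥ 12,700 square feet → Regulatory Permit exemption does not apply.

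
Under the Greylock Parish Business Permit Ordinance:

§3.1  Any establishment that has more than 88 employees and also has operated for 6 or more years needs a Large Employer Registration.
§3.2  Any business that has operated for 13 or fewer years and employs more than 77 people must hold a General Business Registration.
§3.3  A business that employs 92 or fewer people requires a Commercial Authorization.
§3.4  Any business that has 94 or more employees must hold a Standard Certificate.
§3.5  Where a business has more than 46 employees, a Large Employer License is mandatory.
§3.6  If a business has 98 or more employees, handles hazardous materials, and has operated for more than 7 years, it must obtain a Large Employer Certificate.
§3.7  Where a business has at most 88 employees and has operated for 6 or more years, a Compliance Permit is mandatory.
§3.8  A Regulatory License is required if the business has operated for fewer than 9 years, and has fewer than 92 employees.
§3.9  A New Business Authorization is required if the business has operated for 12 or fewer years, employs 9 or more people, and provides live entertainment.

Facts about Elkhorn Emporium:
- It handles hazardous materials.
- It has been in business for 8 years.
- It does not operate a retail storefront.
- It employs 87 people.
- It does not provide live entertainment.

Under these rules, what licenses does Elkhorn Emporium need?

§3.1 employees 87 ≤ 88; years in business 8 ≥ 6 → Large Employer Registration not required.
§3.2 years in business 8 ≤ 13; employees 87 > 77 → General Business Registration required.
§3.3 employees 87 ≤ 92 → Commercial Authorization required.
§3.4 employees 87 < 94 → Standard Certificate not required.
§3.5 employees 87 > 46 → Large Employer License required.
§3.6 employees 87 < 98; handles hazardous materials; years in business 8 > 7 → Large Employer Certificate not required.
§3.7 employees 87 ≤ 88; years in business 8 ≥ 6 → Compliance Permit required.
§3.8 years in business 8 < 9; employees 87 < 92 → Regulatory License required.
§3.9 years in business 8 ≤ 12; employees 87 ≥ 9; does not provide live entertainment → New Business Authorization not required.

Commercial Authorization, Compliance Permit, General Business Registration, Large Employer License, Regulatory License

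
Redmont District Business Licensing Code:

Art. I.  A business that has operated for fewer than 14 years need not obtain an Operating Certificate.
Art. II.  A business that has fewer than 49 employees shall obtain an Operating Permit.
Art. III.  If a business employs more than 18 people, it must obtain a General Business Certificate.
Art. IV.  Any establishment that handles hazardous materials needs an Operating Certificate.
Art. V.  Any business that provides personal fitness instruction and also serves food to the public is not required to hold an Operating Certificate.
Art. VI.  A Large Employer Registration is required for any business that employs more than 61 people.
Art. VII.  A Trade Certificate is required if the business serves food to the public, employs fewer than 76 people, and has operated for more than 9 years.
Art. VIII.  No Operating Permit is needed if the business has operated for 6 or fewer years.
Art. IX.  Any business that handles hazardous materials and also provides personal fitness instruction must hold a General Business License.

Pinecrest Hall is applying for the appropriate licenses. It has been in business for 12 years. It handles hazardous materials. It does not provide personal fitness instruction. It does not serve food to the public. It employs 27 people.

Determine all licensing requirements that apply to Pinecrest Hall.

General Business Certificate, Operating Permit

Art. I. years in business 12 < 14 → exempt from Operating Certificate.
Art. II. employees 27 < 49 → Operating Permit required.
Art. III. employees 27 > 18 → General Business Certificate required.
Art. IV. handles hazardous materials → Operating Certificate required.
Art. V. does not provide personal fitness instruction; does not serve food to the public → Operating Certificate exemption does not apply.
Art. VI. employees 27 ≤ 61 → Large Employer Registration not required.
Art. VII. does not serve food to the public; employees 27 < 76; years in business 12 > 9 → Trade Certificate not required.
Art. VIII. years in business 12 > 6 → Operating Permit exemption does not apply.
Art. IX. handles hazardous materials; does not provide personal fitness instruction → General Business License not required.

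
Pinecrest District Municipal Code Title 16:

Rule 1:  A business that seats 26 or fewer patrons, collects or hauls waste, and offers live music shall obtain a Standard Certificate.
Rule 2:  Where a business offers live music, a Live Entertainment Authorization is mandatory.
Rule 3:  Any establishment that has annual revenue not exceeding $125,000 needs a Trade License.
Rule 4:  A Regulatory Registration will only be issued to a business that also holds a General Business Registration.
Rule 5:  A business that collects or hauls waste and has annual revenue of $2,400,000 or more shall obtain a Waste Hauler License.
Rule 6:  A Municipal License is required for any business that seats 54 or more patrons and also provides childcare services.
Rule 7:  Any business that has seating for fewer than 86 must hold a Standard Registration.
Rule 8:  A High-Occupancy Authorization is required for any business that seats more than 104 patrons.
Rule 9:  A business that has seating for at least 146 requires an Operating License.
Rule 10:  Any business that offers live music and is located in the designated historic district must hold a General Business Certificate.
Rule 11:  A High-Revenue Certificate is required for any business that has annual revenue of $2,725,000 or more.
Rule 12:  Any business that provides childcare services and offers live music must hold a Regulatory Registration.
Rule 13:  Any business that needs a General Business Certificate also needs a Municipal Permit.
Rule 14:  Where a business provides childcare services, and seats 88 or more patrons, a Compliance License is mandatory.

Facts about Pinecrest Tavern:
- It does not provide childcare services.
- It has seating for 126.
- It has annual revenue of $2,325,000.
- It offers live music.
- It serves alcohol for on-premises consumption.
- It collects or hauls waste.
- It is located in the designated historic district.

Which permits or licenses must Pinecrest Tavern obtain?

Rule 1: seating 126 > 26; collects or hauls waste; offers live music → Standard Certificate not required.
Rule 2: offers live music → Live Entertainment Authorization required.
Rule 3: revenue $2,325,000 > $125,000 → Trade License not required.
Rule 4: Regulatory Registration is not required → no effect.
Rule 5: collects or hauls waste; revenue $2,325,000 < $2,400,000 → Waste Hauler License not required.
Rule 6: seating 126 ≥ 54; does not provide childcare services → Municipal License not required.
Rule 7: seating 126 ≥ 86 → Standard Registration not required.
Rule 8: seating 126 > 104 → High-Occupancy Authorization required.
Rule 9: seating 126 < 146 → Operating License not required.
Rule 10: offers live music; is located in the designated historic district → General Business Certificate required.
Rule 11: revenue $2,325,000 < $2,725,000 → High-Revenue Certificate not required.
Rule 12: does not provide childcare services; offers live music → Regulatory Registration not required.
Rule 13: General Business Certificate is required → Municipal Permit also required.
Rule 14: does not provide childcare services; seating 126 ≥ 88 → Compliance License not required.

General Business Certificate, High-Occupancy Authorization, Live Entertainment Authorization, Municipal Permit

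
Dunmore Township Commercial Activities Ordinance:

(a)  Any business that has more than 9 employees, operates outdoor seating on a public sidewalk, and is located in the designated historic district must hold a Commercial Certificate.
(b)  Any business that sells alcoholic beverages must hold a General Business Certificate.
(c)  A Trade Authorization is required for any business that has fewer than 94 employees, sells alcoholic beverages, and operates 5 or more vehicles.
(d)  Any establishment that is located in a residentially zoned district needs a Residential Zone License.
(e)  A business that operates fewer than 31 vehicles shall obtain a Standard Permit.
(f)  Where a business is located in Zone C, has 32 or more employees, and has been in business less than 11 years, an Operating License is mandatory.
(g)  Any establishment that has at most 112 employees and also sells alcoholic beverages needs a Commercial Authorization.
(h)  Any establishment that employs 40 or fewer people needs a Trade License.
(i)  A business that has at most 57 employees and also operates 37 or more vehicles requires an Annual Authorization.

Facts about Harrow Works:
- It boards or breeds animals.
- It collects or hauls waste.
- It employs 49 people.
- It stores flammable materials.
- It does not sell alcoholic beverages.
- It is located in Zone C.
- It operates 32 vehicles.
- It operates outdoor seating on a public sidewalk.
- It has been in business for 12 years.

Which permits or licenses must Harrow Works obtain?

None

(a) employees 49 > 9; operates outdoor seating on a public sidewalk; is located in Zone C (not: is located in the designated historic district) → Commercial Certificate not required.
(b) does not sell alcoholic beverages → General Business Certificate not required.
(c) employees 49 < 94; does not sell alcoholic beverages; vehicles 32 ≥ 5 → Trade Authorization not required.
(d) is located in Zone C (not: is located in a residentially zoned district) → Residential Zone License not required.
(e) vehicles 32 ≥ 31 → Standard Permit not required.
(f) is located in Zone C; employees 49 ≥ 32; years in business 12 ≥ 11 → Operating License not required.
(g) employees 49 ≤ 112; does not sell alcoholic beverages → Commercial Authorization not required.
(h) employees 49 > 40 → Trade License not required.
(i) employees 49 ≤ 57; vehicles 32 < 37 → Annual Authorization not required.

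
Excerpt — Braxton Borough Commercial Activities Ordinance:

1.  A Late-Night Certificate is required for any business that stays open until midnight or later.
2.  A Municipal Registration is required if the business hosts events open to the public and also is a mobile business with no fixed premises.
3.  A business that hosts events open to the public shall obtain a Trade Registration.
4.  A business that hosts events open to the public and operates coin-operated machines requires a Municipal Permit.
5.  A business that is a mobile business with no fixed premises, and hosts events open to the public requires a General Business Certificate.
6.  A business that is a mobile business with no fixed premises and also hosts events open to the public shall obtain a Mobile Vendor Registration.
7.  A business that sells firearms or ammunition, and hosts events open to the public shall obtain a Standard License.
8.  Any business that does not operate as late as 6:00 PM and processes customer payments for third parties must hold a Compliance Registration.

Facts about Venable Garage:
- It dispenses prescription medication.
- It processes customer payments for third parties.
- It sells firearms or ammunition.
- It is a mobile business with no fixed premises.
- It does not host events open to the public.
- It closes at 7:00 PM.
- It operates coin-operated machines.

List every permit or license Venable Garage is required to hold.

1. closes 7:00 PM, at/before midnight → Late-Night Certificate not required.
2. does not host events open to the public; is a mobile business with no fixed premises → Municipal Registration not required.
3. does not host events open to the public → Trade Registration not required.
4. does not host events open to the public; operates coin-operated machines → Municipal Permit not required.
5. is a mobile business with no fixed premises; does not host events open to the public → General Business Certificate not required.
6. is a mobile business with no fixed premises; does not host events open to the public → Mobile Vendor Registration not required.
7. sells firearms or ammunition; does not host events open to the public → Standard License not required.
8. closes 7:00 PM, after 6:00 PM; processes customer payments for third parties → Compliance Registration not required.

None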